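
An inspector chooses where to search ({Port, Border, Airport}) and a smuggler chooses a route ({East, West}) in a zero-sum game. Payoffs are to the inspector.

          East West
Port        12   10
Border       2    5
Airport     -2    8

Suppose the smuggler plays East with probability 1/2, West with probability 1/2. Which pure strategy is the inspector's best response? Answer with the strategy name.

Port

Expected payoff of Port: (1/2)·12 + (1/2)·10 = 11.
Expected payoff of Border: (1/2)·2 + (1/2)·5 = 7/2.
Expected payoff of Airport: (1/2)·(-2) + (1/2)·8 = 3.
The largest is 11, so the inspector's best response is Port.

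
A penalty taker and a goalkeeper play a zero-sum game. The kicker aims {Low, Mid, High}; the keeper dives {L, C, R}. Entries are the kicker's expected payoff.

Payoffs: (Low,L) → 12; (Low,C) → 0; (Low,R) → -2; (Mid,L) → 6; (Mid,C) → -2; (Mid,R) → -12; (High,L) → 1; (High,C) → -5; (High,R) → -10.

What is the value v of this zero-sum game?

-2

Row minima: Low → -2, Mid → -12, High → -10; maximin = -2.
Column maxima: L → 12, C → 0, R → -2; minimax = -2.
Since maximin = minimax = -2, there is a saddle point and the value is -2.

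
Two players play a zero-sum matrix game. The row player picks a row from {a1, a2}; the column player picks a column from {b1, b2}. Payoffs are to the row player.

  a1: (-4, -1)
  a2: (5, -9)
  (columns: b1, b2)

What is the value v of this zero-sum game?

-41/17

Row minima: a1 → -4, a2 → -9; maximin = -4.
Column maxima: b1 → 5, b2 → -1; minimax = -1.
-4 ≠ -1, so there is no saddle point; optimal play is mixed.
Let the row player play a1 with probability p. Expected payoff against b1: (-4)p + 5(1−p) = −9p + 5; against b2: (-1)p + (-9)(1−p) = 8p − 9.
Setting these equal: −9p + 5 = 8p − 9 ⇒ −17p = -14 ⇒ p = 14/17, and the value is (-9)·(14/17) + 5 = -41/17.
For the column player: with q = P(b1), equating a1's and a2's payoffs gives −3q − 1 = 14q − 9 ⇒ q = 8/17.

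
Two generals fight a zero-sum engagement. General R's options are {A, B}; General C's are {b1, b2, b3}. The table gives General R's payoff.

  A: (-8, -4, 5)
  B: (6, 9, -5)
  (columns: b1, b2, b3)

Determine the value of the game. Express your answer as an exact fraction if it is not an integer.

Row minima: A → -8, B → -5; maximin = -5.
Column maxima: b1 → 6, b2 → 9, b3 → 5; minimax = 5.
-5 ≠ 5, so there is no saddle point; optimal play is mixed.
b2 is strictly dominated by b1 (it gives General R strictly more in every row), so General C never plays it.
On the remaining 2×2 (A, B vs b1, b3):
Let General R play A with probability p. Expected payoff against b1: (-8)p + 6(1−p) = −14p + 6; against b3: 5p + (-5)(1−p) = 10p − 5.
Setting these equal: −14p + 6 = 10p − 5 ⇒ −24p = -11 ⇒ p = 11/24, and the value is (-14)·(11/24) + 6 = -5/12.
For General C: with q = P(b1), equating A's and B's payoffs gives −13q + 5 = 11q − 5 ⇒ q = 5/12.

-5/12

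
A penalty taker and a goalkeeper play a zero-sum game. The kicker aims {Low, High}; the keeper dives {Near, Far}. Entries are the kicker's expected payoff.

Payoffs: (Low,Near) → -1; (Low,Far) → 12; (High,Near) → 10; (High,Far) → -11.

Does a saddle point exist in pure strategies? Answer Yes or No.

Row minima: Low → -1, High → -11; maximin = -1.
Column maxima: Near → 10, Far → 12; minimax = 10.
-1 ≠ 10, so no pure-strategy equilibrium exists.

No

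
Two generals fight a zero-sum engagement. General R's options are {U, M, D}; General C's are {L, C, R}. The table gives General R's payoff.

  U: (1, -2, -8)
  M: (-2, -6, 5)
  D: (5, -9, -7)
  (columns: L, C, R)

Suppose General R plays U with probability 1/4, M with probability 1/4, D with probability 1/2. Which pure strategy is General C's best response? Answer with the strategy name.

C

If General C plays L, General R's expected payoff is (1/4)·1 + (1/4)·(-2) + (1/2)·5 = 9/4.
If General C plays C, General R's expected payoff is (1/4)·(-2) + (1/4)·(-6) + (1/2)·(-9) = -13/2.
If General C plays R, General R's expected payoff is (1/4)·(-8) + (1/4)·5 + (1/2)·(-7) = -17/4.
General C minimizes General R's payoff; the smallest is -13/2, so the best response is C.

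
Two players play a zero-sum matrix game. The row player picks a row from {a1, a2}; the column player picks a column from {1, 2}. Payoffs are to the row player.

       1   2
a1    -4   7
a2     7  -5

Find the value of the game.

29/23

Row minima: a1 → -4, a2 → -5; maximin = -4.
Column maxima: 1 → 7, 2 → 7; minimax = 7.
-4 ≠ 7, so there is no saddle point; optimal play is mixed.
Let the row player play a1 with probability p. Expected payoff against 1: (-4)p + 7(1−p) = −11p + 7; against 2: 7p + (-5)(1−p) = 12p − 5.
Setting these equal: −11p + 7 = 12p − 5 ⇒ −23p = -12 ⇒ p = 12/23, and the value is (-11)·(12/23) + 7 = 29/23.
For the column player: with q = P(1), equating a1's and a2's payoffs gives −11q + 7 = 12q − 5 ⇒ q = 12/23.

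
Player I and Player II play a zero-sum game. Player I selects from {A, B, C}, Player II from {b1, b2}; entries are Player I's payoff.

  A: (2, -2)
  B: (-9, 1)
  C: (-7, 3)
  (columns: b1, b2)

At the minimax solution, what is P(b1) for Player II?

5/14

Row minima: A → -2, B → -9, C → -7; maximin = -2.
Column maxima: b1 → 2, b2 → 3; minimax = 2.
-2 ≠ 2, so there is no saddle point; optimal play is mixed.
B is strictly dominated by C, so Player I never plays it.
On the remaining 2×2 (A, C vs b1, b2):
Let Player I play A with probability p. Expected payoff against b1: 2p + (-7)(1−p) = 9p − 7; against b2: (-2)p + 3(1−p) = −5p + 3.
Setting these equal: 9p − 7 = −5p + 3 ⇒ 14p = 10 ⇒ p = 5/7, and the value is (9)·(5/7) − 7 = -4/7.
For Player II: with q = P(b1), equating A's and C's payoffs gives 4q − 2 = −10q + 3 ⇒ q = 5/14.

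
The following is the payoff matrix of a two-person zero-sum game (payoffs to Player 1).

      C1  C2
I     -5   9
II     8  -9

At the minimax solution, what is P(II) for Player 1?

Row minima: I → -5, II → -9; maximin = -5.
Column maxima: C1 → 8, C2 → 9; minimax = 8.
-5 ≠ 8, so there is no saddle point; optimal play is mixed.
Let Player 1 play I with probability p. Expected payoff against C1: (-5)p + 8(1−p) = −13p + 8; against C2: 9p + (-9)(1−p) = 18p − 9.
Setting these equal: −13p + 8 = 18p − 9 ⇒ −31p = -17 ⇒ p = 17/31, and the value is (-13)·(17/31) + 8 = 27/31.
For Player 2: with q = P(C1), equating I's and II's payoffs gives −14q + 9 = 17q − 9 ⇒ q = 18/31.

14/31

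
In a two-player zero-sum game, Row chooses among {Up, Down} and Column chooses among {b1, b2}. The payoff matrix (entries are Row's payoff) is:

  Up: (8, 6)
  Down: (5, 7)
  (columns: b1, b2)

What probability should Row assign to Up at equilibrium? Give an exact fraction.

1/2

Row minima: Up → 6, Down → 5; maximin = 6.
Column maxima: b1 → 8, b2 → 7; minimax = 7.
6 ≠ 7, so there is no saddle point; optimal play is mixed.
Let Row play Up with probability p. Expected payoff against b1: 8p + 5(1−p) = 3p + 5; against b2: 6p + 7(1−p) = −p + 7.
Setting these equal: 3p + 5 = −p + 7 ⇒ 4p = 2 ⇒ p = 1/2, and the value is (3)·(1/2) + 5 = 13/2.
For Column: with q = P(b1), equating Up's and Down's payoffs gives 2q + 6 = −2q + 7 ⇒ q = 1/4.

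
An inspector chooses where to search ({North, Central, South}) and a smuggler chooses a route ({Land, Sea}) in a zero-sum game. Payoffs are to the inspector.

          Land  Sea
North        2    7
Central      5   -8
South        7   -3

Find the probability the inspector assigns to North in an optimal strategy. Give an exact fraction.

2/3

Row minima: North → 2, Central → -8, South → -3; maximin = 2.
Column maxima: Land → 7, Sea → 7; minimax = 7.
2 ≠ 7, so there is no saddle point; optimal play is mixed.
Central is strictly dominated by South, so the inspector never plays it.
On the remaining 2×2 (North, South vs Land, Sea):
Let the inspector play North with probability p. Expected payoff against Land: 2p + 7(1−p) = −5p + 7; against Sea: 7p + (-3)(1−p) = 10p − 3.
Setting these equal: −5p + 7 = 10p − 3 ⇒ −15p = -10 ⇒ p = 2/3, and the value is (-5)·(2/3) + 7 = 11/3.
For the smuggler: with q = P(Land), equating North's and South's payoffs gives −5q + 7 = 10q − 3 ⇒ q = 2/3.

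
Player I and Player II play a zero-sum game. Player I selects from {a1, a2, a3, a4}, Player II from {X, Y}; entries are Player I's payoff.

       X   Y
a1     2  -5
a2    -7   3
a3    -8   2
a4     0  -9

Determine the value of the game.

Row minima: a1 → -5, a2 → -7, a3 → -8, a4 → -9; maximin = -5.
Column maxima: X → 2, Y → 3; minimax = 2.
-5 ≠ 2, so there is no saddle point; optimal play is mixed.
a3 is strictly dominated by a2, so Player I never plays it.
a4 is strictly dominated by a1, so Player I never plays it.
On the remaining 2×2 (a1, a2 vs X, Y):
Let Player I play a1 with probability p. Expected payoff against X: 2p + (-7)(1−p) = 9p − 7; against Y: (-5)p + 3(1−p) = −8p + 3.
Setting these equal: 9p − 7 = −8p + 3 ⇒ 17p = 10 ⇒ p = 10/17, and the value is (9)·(10/17) − 7 = -29/17.
For Player II: with q = P(X), equating a1's and a2's payoffs gives 7q − 5 = −10q + 3 ⇒ q = 8/17.

-29/17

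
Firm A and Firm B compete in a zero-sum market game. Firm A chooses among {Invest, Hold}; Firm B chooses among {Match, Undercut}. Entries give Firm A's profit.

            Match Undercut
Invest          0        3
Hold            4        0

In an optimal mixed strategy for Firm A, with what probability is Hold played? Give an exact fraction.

3/7

Row minima: Invest → 0, Hold → 0; maximin = 0.
Column maxima: Match → 4, Undercut → 3; minimax = 3.
0 ≠ 3, so there is no saddle point; optimal play is mixed.
Let Firm A play Invest with probability p. Expected payoff against Match: 0p + 4(1−p) = −4p + 4; against Undercut: 3p + 0(1−p) = 3p.
Setting these equal: −4p + 4 = 3p ⇒ −7p = -4 ⇒ p = 4/7, and the value is (-4)·(4/7) + 4 = 12/7.
For Firm B: with q = P(Match), equating Invest's and Hold's payoffs gives −3q + 3 = 4q ⇒ q = 3/7.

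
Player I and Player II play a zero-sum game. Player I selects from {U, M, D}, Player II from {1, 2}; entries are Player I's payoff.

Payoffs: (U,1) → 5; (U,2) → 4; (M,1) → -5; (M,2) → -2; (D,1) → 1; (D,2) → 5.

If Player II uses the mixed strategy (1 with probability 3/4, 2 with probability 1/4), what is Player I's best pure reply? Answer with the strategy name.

U

Expected payoff of U: (3/4)·5 + (1/4)·4 = 19/4.
Expected payoff of M: (3/4)·(-5) + (1/4)·(-2) = -17/4.
Expected payoff of D: (3/4)·1 + (1/4)·5 = 2.
The largest is 19/4, so Player I's best response is U.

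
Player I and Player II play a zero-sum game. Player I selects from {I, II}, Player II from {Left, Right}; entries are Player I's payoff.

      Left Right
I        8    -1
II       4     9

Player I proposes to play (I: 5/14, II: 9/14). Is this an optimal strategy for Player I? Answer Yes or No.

Against Left this mix gives (5/14)·8 + (9/14)·4 = 38/7.
Against Right this mix gives (5/14)·(-1) + (9/14)·9 = 38/7.
All of Player II's active replies (Left, Right) yield 38/7, and no column does worse for Player I. The mix makes Player II indifferent and guarantees 38/7, so it is optimal.

Yes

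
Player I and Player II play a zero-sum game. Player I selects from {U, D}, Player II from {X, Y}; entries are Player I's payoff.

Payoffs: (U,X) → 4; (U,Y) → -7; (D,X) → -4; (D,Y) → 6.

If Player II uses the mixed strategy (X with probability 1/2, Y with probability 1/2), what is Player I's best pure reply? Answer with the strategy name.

D

Expected payoff of U: (1/2)·4 + (1/2)·(-7) = -3/2.
Expected payoff of D: (1/2)·(-4) + (1/2)·6 = 1.
The largest is 1, so Player I's best response is D.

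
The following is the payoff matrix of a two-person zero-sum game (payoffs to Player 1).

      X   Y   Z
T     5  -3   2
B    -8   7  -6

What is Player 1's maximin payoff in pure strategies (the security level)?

Row minima: T → -3, B → -8.
The best of these is -3.

-3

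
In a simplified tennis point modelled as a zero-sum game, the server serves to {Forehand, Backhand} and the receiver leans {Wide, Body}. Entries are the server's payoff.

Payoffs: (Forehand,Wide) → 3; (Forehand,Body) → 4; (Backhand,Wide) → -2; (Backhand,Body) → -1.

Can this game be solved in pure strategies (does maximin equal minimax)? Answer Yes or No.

Yes

Row minima: Forehand → 3, Backhand → -2; maximin = 3.
Column maxima: Wide → 3, Body → 4; minimax = 3.
maximin = minimax = 3, so a saddle point exists.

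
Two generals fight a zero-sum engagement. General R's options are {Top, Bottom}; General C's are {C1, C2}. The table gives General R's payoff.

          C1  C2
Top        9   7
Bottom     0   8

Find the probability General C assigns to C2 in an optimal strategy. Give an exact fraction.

Row minima: Top → 7, Bottom → 0; maximin = 7.
Column maxima: C1 → 9, C2 → 8; minimax = 8.
7 ≠ 8, so there is no saddle point; optimal play is mixed.
Let General R play Top with probability p. Expected payoff against C1: 9p + 0(1−p) = 9p; against C2: 7p + 8(1−p) = −p + 8.
Setting these equal: 9p = −p + 8 ⇒ 10p = 8 ⇒ p = 4/5, and the value is (9)·(4/5) = 36/5.
For General C: with q = P(C1), equating Top's and Bottom's payoffs gives 2q + 7 = −8q + 8 ⇒ q = 1/10.

9/10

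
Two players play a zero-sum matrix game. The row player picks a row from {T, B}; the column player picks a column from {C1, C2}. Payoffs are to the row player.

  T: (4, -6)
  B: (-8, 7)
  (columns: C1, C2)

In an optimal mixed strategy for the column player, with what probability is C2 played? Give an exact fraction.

Row minima: T → -6, B → -8; maximin = -6.
Column maxima: C1 → 4, C2 → 7; minimax = 4.
-6 ≠ 4, so there is no saddle point; optimal play is mixed.
Let the row player play T with probability p. Expected payoff against C1: 4p + (-8)(1−p) = 12p − 8; against C2: (-6)p + 7(1−p) = −13p + 7.
Setting these equal: 12p − 8 = −13p + 7 ⇒ 25p = 15 ⇒ p = 3/5, and the value is (12)·(3/5) − 8 = -4/5.
For the column player: with q = P(C1), equating T's and B's payoffs gives 10q − 6 = −15q + 7 ⇒ q = 13/25.

12/25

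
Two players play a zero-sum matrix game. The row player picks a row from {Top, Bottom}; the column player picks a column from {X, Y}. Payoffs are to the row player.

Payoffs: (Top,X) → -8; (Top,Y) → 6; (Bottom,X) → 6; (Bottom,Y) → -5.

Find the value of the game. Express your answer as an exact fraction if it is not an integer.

Row minima: Top → -8, Bottom → -5; maximin = -5.
Column maxima: X → 6, Y → 6; minimax = 6.
-5 ≠ 6, so there is no saddle point; optimal play is mixed.
Let the row player play Top with probability p. Expected payoff against X: (-8)p + 6(1−p) = −14p + 6; against Y: 6p + (-5)(1−p) = 11p − 5.
Setting these equal: −14p + 6 = 11p − 5 ⇒ −25p = -11 ⇒ p = 11/25, and the value is (-14)·(11/25) + 6 = -4/25.
For the column player: with q = P(X), equating Top's and Bottom's payoffs gives −14q + 6 = 11q − 5 ⇒ q = 11/25.

-4/25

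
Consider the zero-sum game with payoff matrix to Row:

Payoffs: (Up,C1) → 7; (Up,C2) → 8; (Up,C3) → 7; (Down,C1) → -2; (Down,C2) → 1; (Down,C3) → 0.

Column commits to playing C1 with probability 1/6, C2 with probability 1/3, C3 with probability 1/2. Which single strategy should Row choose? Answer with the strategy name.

Up

Expected payoff of Up: (1/6)·7 + (1/3)·8 + (1/2)·7 = 22/3.
Expected payoff of Down: (1/6)·(-2) + (1/3)·1 + (1/2)·0 = 0.
The largest is 22/3, so Row's best response is Up.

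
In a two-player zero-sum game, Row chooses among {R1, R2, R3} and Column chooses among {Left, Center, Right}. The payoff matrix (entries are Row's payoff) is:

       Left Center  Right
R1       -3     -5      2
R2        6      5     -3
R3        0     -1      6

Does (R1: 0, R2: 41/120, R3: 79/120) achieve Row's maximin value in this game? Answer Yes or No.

No

Against Left this mix gives (41/120)·6 + (79/120)·0 = 41/20.
Against Center this mix gives (41/120)·5 + (79/120)·(-1) = 21/20.
Against Right this mix gives (41/120)·(-3) + (79/120)·6 = 117/40.
Column will play Center, holding Row to 21/20. Shifting weight toward the row that does better against Center would raise this floor (the equalizing mix achieves 9/5 against both Center and Right), so the proposed strategy is not optimal.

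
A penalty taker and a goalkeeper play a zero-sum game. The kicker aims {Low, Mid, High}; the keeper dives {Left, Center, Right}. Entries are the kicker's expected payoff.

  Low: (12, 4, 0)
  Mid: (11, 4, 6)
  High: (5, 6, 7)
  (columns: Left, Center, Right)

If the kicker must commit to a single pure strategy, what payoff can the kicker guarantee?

5

Row minima: Low → 0, Mid → 4, High → 5.
The best of these is 5.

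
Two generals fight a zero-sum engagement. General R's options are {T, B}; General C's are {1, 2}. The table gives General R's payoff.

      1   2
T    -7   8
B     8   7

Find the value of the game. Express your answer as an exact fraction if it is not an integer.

113/16

Row minima: T → -7, B → 7; maximin = 7.
Column maxima: 1 → 8, 2 → 8; minimax = 8.
7 ≠ 8, so there is no saddle point; optimal play is mixed.
Let General R play T with probability p. Expected payoff against 1: (-7)p + 8(1−p) = −15p + 8; against 2: 8p + 7(1−p) = p + 7.
Setting these equal: −15p + 8 = p + 7 ⇒ −16p = -1 ⇒ p = 1/16, and the value is (-15)·(1/16) + 8 = 113/16.
For General C: with q = P(1), equating T's and B's payoffs gives −15q + 8 = q + 7 ⇒ q = 1/16.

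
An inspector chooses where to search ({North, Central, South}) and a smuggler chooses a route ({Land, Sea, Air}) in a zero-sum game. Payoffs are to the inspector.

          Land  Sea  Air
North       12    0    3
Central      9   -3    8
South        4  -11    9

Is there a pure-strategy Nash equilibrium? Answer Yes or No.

Row minima: North → 0, Central → -3, South → -11; maximin = 0.
Column maxima: Land → 12, Sea → 0, Air → 9; minimax = 0.
maximin = minimax = 0, so a saddle point exists.

Yes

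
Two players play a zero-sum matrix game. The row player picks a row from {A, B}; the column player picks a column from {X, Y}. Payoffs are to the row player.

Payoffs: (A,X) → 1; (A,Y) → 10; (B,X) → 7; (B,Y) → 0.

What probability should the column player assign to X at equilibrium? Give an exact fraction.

5/8

Row minima: A → 1, B → 0; maximin = 1.
Column maxima: X → 7, Y → 10; minimax = 7.
1 ≠ 7, so there is no saddle point; optimal play is mixed.
Let the row player play A with probability p. Expected payoff against X: 1p + 7(1−p) = −6p + 7; against Y: 10p + 0(1−p) = 10p.
Setting these equal: −6p + 7 = 10p ⇒ −16p = -7 ⇒ p = 7/16, and the value is (-6)·(7/16) + 7 = 35/8.
For the column player: with q = P(X), equating A's and B's payoffs gives −9q + 10 = 7q ⇒ q = 5/8.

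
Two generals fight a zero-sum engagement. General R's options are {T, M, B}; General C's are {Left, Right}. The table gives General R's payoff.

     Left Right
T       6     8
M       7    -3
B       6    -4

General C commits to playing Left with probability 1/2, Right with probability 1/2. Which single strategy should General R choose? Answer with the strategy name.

Expected payoff of T: (1/2)·6 + (1/2)·8 = 7.
Expected payoff of M: (1/2)·7 + (1/2)·(-3) = 2.
Expected payoff of B: (1/2)·6 + (1/2)·(-4) = 1.
The largest is 7, so General R's best response is T.

T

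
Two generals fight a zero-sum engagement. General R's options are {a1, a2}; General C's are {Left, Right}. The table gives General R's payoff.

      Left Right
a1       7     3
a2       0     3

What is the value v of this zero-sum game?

3

Row minima: a1 → 3, a2 → 0; maximin = 3.
Column maxima: Left → 7, Right → 3; minimax = 3.
Since maximin = minimax = 3, there is a saddle point and the value is 3.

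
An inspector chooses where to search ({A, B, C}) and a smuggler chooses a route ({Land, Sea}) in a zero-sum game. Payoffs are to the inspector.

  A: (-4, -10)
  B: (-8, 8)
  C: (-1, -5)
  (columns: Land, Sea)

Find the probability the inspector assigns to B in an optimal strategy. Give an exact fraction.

1/5

Row minima: A → -10, B → -8, C → -5; maximin = -5.
Column maxima: Land → -1, Sea → 8; minimax = -1.
-5 ≠ -1, so there is no saddle point; optimal play is mixed.
A is strictly dominated by C, so the inspector never plays it.
On the remaining 2×2 (B, C vs Land, Sea):
Let the inspector play B with probability p. Expected payoff against Land: (-8)p + (-1)(1−p) = −7p − 1; against Sea: 8p + (-5)(1−p) = 13p − 5.
Setting these equal: −7p − 1 = 13p − 5 ⇒ −20p = -4 ⇒ p = 1/5, and the value is (-7)·(1/5) − 1 = -12/5.
For the smuggler: with q = P(Land), equating B's and C's payoffs gives −16q + 8 = 4q − 5 ⇒ q = 13/20.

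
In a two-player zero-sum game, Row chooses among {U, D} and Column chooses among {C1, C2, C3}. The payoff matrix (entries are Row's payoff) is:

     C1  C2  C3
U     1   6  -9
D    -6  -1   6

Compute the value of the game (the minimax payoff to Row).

Row minima: U → -9, D → -6; maximin = -6.
Column maxima: C1 → 1, C2 → 6, C3 → 6; minimax = 1.
-6 ≠ 1, so there is no saddle point; optimal play is mixed.
C2 is strictly dominated by C1 (it gives Row strictly more in every row), so Column never plays it.
On the remaining 2×2 (U, D vs C1, C3):
Let Row play U with probability p. Expected payoff against C1: 1p + (-6)(1−p) = 7p − 6; against C3: (-9)p + 6(1−p) = −15p + 6.
Setting these equal: 7p − 6 = −15p + 6 ⇒ 22p = 12 ⇒ p = 6/11, and the value is (7)·(6/11) − 6 = -24/11.
For Column: with q = P(C1), equating U's and D's payoffs gives 10q − 9 = −12q + 6 ⇒ q = 15/22.

-24/11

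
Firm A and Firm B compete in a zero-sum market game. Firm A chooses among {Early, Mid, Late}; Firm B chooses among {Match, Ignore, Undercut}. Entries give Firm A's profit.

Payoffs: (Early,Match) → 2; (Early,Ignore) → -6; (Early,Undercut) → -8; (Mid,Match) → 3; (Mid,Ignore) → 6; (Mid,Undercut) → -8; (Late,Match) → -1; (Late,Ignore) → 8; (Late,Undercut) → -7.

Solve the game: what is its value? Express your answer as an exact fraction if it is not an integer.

Row minima: Early → -8, Mid → -8, Late → -7; maximin = -7.
Column maxima: Match → 3, Ignore → 8, Undercut → -7; minimax = -7.
Since maximin = minimax = -7, there is a saddle point and the value is -7.

-7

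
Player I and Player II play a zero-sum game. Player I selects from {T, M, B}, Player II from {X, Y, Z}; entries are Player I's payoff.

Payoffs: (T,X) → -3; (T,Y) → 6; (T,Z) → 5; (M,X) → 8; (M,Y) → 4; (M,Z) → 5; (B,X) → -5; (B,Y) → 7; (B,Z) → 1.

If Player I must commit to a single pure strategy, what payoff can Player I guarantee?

4

Row minima: T → -3, M → 4, B → -5.
The best of these is 4.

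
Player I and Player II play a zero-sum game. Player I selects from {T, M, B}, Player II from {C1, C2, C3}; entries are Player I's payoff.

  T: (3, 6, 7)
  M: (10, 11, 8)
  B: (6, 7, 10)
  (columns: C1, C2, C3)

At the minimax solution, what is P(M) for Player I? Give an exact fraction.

Row minima: T → 3, M → 8, B → 6; maximin = 8.
Column maxima: C1 → 10, C2 → 11, C3 → 10; minimax = 10.
8 ≠ 10, so there is no saddle point; optimal play is mixed.
T is strictly dominated by M, so Player I never plays it.
C2 is strictly dominated by C1 (it gives Player I strictly more in every row), so Player II never plays it.
On the remaining 2×2 (M, B vs C1, C3):
Let Player I play M with probability p. Expected payoff against C1: 10p + 6(1−p) = 4p + 6; against C3: 8p + 10(1−p) = −2p + 10.
Setting these equal: 4p + 6 = −2p + 10 ⇒ 6p = 4 ⇒ p = 2/3, and the value is (4)·(2/3) + 6 = 26/3.
For Player II: with q = P(C1), equating M's and B's payoffs gives 2q + 8 = −4q + 10 ⇒ q = 1/3.

2/3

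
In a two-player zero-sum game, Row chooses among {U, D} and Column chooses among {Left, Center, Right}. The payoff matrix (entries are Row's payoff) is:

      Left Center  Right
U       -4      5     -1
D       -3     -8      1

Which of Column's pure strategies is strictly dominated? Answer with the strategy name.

Left holds Row's payoff strictly below Right in every row: -4 < -1, -3 < 1.
So Right is strictly dominated for Column.

Right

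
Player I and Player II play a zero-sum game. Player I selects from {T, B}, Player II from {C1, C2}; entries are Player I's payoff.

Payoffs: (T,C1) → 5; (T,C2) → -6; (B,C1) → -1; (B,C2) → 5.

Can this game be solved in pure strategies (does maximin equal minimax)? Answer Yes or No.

No

Row minima: T → -6, B → -1; maximin = -1.
Column maxima: C1 → 5, C2 → 5; minimax = 5.
-1 ≠ 5, so no pure-strategy equilibrium exists.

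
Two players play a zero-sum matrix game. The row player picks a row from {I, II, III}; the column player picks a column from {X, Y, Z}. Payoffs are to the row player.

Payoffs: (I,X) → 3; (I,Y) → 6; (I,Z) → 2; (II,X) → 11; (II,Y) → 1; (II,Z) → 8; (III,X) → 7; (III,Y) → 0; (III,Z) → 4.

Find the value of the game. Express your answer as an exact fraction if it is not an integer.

46/11

Row minima: I → 2, II → 1, III → 0; maximin = 2.
Column maxima: X → 11, Y → 6, Z → 8; minimax = 6.
2 ≠ 6, so there is no saddle point; optimal play is mixed.
III is strictly dominated by II, so the row player never plays it.
X is strictly dominated by Z (it gives the row player strictly more in every row), so the column player never plays it.
On the remaining 2×2 (I, II vs Y, Z):
Let the row player play I with probability p. Expected payoff against Y: 6p + 1(1−p) = 5p + 1; against Z: 2p + 8(1−p) = −6p + 8.
Setting these equal: 5p + 1 = −6p + 8 ⇒ 11p = 7 ⇒ p = 7/11, and the value is (5)·(7/11) + 1 = 46/11.
For the column player: with q = P(Y), equating I's and II's payoffs gives 4q + 2 = −7q + 8 ⇒ q = 6/11.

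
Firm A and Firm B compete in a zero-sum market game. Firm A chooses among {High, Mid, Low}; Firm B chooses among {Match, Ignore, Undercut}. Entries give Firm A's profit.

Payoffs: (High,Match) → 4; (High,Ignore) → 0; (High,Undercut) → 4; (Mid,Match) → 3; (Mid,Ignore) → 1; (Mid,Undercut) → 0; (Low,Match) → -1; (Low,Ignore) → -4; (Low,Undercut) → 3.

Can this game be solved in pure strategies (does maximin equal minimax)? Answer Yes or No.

No

Row minima: High → 0, Mid → 0, Low → -4; maximin = 0.
Column maxima: Match → 4, Ignore → 1, Undercut → 4; minimax = 1.
0 ≠ 1, so no pure-strategy equilibrium exists.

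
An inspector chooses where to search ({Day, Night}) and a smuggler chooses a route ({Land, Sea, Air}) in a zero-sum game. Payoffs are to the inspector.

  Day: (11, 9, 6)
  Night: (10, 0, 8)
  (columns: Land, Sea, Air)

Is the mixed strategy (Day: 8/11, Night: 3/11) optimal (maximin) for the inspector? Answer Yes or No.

Against Land this mix gives (8/11)·11 + (3/11)·10 = 118/11.
Against Sea this mix gives (8/11)·9 + (3/11)·0 = 72/11.
Against Air this mix gives (8/11)·6 + (3/11)·8 = 72/11.
All of the smuggler's active replies (Sea, Air) yield 72/11, and no column does worse for the inspector. The mix makes the smuggler indifferent and guarantees 72/11, so it is optimal.

Yes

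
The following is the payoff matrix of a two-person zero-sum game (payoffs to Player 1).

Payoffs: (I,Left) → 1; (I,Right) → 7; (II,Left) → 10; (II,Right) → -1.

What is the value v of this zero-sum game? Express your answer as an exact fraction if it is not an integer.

71/17

Row minima: I → 1, II → -1; maximin = 1.
Column maxima: Left → 10, Right → 7; minimax = 7.
1 ≠ 7, so there is no saddle point; optimal play is mixed.
Let Player 1 play I with probability p. Expected payoff against Left: 1p + 10(1−p) = −9p + 10; against Right: 7p + (-1)(1−p) = 8p − 1.
Setting these equal: −9p + 10 = 8p − 1 ⇒ −17p = -11 ⇒ p = 11/17, and the value is (-9)·(11/17) + 10 = 71/17.
For Player 2: with q = P(Left), equating I's and II's payoffs gives −6q + 7 = 11q − 1 ⇒ q = 8/17.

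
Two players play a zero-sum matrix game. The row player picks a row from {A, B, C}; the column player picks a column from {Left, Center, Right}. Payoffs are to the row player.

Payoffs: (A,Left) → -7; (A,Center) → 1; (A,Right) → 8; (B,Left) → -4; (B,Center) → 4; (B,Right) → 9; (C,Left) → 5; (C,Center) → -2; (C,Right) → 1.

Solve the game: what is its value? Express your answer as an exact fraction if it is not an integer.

4/5

Row minima: A → -7, B → -4, C → -2; maximin = -2.
Column maxima: Left → 5, Center → 4, Right → 9; minimax = 4.
-2 ≠ 4, so there is no saddle point; optimal play is mixed.
A is strictly dominated by B, so the row player never plays it.
Right is strictly dominated by Center (it gives the row player strictly more in every row), so the column player never plays it.
On the remaining 2×2 (B, C vs Left, Center):
Let the row player play B with probability p. Expected payoff against Left: (-4)p + 5(1−p) = −9p + 5; against Center: 4p + (-2)(1−p) = 6p − 2.
Setting these equal: −9p + 5 = 6p − 2 ⇒ −15p = -7 ⇒ p = 7/15, and the value is (-9)·(7/15) + 5 = 4/5.
For the column player: with q = P(Left), equating B's and C's payoffs gives −8q + 4 = 7q − 2 ⇒ q = 2/5.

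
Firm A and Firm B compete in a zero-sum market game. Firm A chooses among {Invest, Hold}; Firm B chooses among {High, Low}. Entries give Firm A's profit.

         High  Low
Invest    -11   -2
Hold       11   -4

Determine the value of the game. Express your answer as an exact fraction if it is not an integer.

Row minima: Invest → -11, Hold → -4; maximin = -4.
Column maxima: High → 11, Low → -2; minimax = -2.
-4 ≠ -2, so there is no saddle point; optimal play is mixed.
Let Firm A play Invest with probability p. Expected payoff against High: (-11)p + 11(1−p) = −22p + 11; against Low: (-2)p + (-4)(1−p) = 2p − 4.
Setting these equal: −22p + 11 = 2p − 4 ⇒ −24p = -15 ⇒ p = 5/8, and the value is (-22)·(5/8) + 11 = -11/4.
For Firm B: with q = P(High), equating Invest's and Hold's payoffs gives −9q − 2 = 15q − 4 ⇒ q = 1/12.

-11/4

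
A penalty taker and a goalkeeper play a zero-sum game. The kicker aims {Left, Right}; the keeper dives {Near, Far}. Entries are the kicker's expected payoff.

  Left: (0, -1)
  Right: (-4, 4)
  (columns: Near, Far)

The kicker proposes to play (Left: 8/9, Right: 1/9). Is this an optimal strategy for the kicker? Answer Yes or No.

Against Near this mix gives (8/9)·0 + (1/9)·(-4) = -4/9.
Against Far this mix gives (8/9)·(-1) + (1/9)·4 = -4/9.
All of the keeper's active replies (Near, Far) yield -4/9, and no column does worse for the kicker. The mix makes the keeper indifferent and guarantees -4/9, so it is optimal.

Yes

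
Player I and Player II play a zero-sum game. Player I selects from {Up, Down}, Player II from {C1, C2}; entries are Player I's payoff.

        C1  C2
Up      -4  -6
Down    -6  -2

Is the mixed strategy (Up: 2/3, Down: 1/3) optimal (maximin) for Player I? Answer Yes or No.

Against C1 this mix gives (2/3)·(-4) + (1/3)·(-6) = -14/3.
Against C2 this mix gives (2/3)·(-6) + (1/3)·(-2) = -14/3.
All of Player II's active replies (C1, C2) yield -14/3, and no column does worse for Player I. The mix makes Player II indifferent and guarantees -14/3, so it is optimal.

Yes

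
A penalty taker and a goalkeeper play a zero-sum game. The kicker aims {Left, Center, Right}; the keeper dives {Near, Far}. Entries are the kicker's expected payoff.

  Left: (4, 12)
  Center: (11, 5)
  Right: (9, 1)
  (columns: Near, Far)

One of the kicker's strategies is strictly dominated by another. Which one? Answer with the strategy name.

Center gives a strictly higher payoff than Right against every column: 11 > 9, 5 > 1.
So Right is strictly dominated and the kicker never plays it.

Right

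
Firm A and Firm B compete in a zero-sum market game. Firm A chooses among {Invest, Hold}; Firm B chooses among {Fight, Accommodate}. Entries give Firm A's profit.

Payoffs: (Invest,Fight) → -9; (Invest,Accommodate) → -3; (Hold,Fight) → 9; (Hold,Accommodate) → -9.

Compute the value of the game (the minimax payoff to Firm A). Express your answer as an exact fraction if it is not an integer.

-9/2

Row minima: Invest → -9, Hold → -9; maximin = -9.
Column maxima: Fight → 9, Accommodate → -3; minimax = -3.
-9 ≠ -3, so there is no saddle point; optimal play is mixed.
Let Firm A play Invest with probability p. Expected payoff against Fight: (-9)p + 9(1−p) = −18p + 9; against Accommodate: (-3)p + (-9)(1−p) = 6p − 9.
Setting these equal: −18p + 9 = 6p − 9 ⇒ −24p = -18 ⇒ p = 3/4, and the value is (-18)·(3/4) + 9 = -9/2.
For Firm B: with q = P(Fight), equating Invest's and Hold's payoffs gives −6q − 3 = 18q − 9 ⇒ q = 1/4.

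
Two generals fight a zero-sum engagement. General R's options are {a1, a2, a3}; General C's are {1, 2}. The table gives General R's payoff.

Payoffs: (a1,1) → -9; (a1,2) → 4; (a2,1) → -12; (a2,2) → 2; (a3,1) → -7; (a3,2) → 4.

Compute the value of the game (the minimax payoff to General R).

Row minima: a1 → -9, a2 → -12, a3 → -7; maximin = -7.
Column maxima: 1 → -7, 2 → 4; minimax = -7.
Since maximin = minimax = -7, there is a saddle point and the value is -7.

-7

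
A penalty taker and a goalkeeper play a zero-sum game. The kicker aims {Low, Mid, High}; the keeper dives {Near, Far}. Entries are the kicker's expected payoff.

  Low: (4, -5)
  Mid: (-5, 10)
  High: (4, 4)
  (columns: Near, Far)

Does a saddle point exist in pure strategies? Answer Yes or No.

Row minima: Low → -5, Mid → -5, High → 4; maximin = 4.
Column maxima: Near → 4, Far → 10; minimax = 4.
maximin = minimax = 4, so a saddle point exists.

Yes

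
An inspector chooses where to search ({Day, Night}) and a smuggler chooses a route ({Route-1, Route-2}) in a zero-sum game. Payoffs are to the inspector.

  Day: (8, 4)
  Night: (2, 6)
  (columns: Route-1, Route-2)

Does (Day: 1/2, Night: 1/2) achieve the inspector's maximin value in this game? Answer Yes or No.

Against Route-1 this mix gives (1/2)·8 + (1/2)·2 = 5.
Against Route-2 this mix gives (1/2)·4 + (1/2)·6 = 5.
All of the smuggler's active replies (Route-1, Route-2) yield 5, and no column does worse for the inspector. The mix makes the smuggler indifferent and guarantees 5, so it is optimal.

Yes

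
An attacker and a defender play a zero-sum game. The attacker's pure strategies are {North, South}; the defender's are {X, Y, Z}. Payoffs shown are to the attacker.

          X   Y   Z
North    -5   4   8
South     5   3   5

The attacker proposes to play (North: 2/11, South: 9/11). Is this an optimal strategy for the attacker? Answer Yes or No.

Yes

Against X this mix gives (2/11)·(-5) + (9/11)·5 = 35/11.
Against Y this mix gives (2/11)·4 + (9/11)·3 = 35/11.
Against Z this mix gives (2/11)·8 + (9/11)·5 = 61/11.
All of the defender's active replies (X, Y) yield 35/11, and no column does worse for the attacker. The mix makes the defender indifferent and guarantees 35/11, so it is optimal.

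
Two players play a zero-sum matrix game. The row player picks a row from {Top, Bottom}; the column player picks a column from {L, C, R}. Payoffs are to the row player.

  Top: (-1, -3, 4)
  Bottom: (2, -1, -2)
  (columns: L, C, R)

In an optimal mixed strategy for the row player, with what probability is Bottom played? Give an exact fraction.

7/8

Row minima: Top → -3, Bottom → -2; maximin = -2.
Column maxima: L → 2, C → -1, R → 4; minimax = -1.
-2 ≠ -1, so there is no saddle point; optimal play is mixed.
L is strictly dominated by C (it gives the row player strictly more in every row), so the column player never plays it.
On the remaining 2×2 (Top, Bottom vs C, R):
Let the row player play Top with probability p. Expected payoff against C: (-3)p + (-1)(1−p) = −2p − 1; against R: 4p + (-2)(1−p) = 6p − 2.
Setting these equal: −2p − 1 = 6p − 2 ⇒ −8p = -1 ⇒ p = 1/8, and the value is (-2)·(1/8) − 1 = -5/4.
For the column player: with q = P(C), equating Top's and Bottom's payoffs gives −7q + 4 = q − 2 ⇒ q = 3/4.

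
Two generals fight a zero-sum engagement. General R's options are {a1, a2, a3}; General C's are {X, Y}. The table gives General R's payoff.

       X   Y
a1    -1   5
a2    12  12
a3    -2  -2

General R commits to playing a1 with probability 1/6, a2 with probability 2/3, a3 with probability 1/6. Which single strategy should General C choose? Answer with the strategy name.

X

If General C plays X, General R's expected payoff is (1/6)·(-1) + (2/3)·12 + (1/6)·(-2) = 15/2.
If General C plays Y, General R's expected payoff is (1/6)·5 + (2/3)·12 + (1/6)·(-2) = 17/2.
General C minimizes General R's payoff; the smallest is 15/2, so the best response is X.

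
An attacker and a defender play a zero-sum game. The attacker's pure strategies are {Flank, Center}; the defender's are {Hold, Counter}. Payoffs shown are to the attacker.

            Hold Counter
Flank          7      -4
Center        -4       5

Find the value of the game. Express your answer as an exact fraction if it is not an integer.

19/20

Row minima: Flank → -4, Center → -4; maximin = -4.
Column maxima: Hold → 7, Counter → 5; minimax = 5.
-4 ≠ 5, so there is no saddle point; optimal play is mixed.
Let the attacker play Flank with probability p. Expected payoff against Hold: 7p + (-4)(1−p) = 11p − 4; against Counter: (-4)p + 5(1−p) = −9p + 5.
Setting these equal: 11p − 4 = −9p + 5 ⇒ 20p = 9 ⇒ p = 9/20, and the value is (11)·(9/20) − 4 = 19/20.
For the defender: with q = P(Hold), equating Flank's and Center's payoffs gives 11q − 4 = −9q + 5 ⇒ q = 9/20.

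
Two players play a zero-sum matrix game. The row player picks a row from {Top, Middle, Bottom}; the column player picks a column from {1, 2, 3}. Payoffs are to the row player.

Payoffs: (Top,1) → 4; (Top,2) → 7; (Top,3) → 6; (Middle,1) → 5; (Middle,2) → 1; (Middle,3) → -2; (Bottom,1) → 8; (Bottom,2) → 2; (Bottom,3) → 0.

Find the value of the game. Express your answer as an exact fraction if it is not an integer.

24/5

Row minima: Top → 4, Middle → -2, Bottom → 0; maximin = 4.
Column maxima: 1 → 8, 2 → 7, 3 → 6; minimax = 6.
4 ≠ 6, so there is no saddle point; optimal play is mixed.
Middle is strictly dominated by Bottom, so the row player never plays it.
2 is strictly dominated by 3 (it gives the row player strictly more in every row), so the column player never plays it.
On the remaining 2×2 (Top, Bottom vs 1, 3):
Let the row player play Top with probability p. Expected payoff against 1: 4p + 8(1−p) = −4p + 8; against 3: 6p + 0(1−p) = 6p.
Setting these equal: −4p + 8 = 6p ⇒ −10p = -8 ⇒ p = 4/5, and the value is (-4)·(4/5) + 8 = 24/5.
For the column player: with q = P(1), equating Top's and Bottom's payoffs gives −2q + 6 = 8q ⇒ q = 3/5.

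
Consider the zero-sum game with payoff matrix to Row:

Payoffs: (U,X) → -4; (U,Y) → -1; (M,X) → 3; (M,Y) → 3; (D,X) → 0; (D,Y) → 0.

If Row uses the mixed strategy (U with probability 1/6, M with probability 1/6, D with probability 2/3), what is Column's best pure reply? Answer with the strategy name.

If Column plays X, Row's expected payoff is (1/6)·(-4) + (1/6)·3 + (2/3)·0 = -1/6.
If Column plays Y, Row's expected payoff is (1/6)·(-1) + (1/6)·3 + (2/3)·0 = 1/3.
Column minimizes Row's payoff; the smallest is -1/6, so the best response is X.

X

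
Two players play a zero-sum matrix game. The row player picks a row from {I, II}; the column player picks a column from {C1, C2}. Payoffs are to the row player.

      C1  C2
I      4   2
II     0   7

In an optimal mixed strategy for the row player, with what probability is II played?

Row minima: I → 2, II → 0; maximin = 2.
Column maxima: C1 → 4, C2 → 7; minimax = 4.
2 ≠ 4, so there is no saddle point; optimal play is mixed.
Let the row player play I with probability p. Expected payoff against C1: 4p + 0(1−p) = 4p; against C2: 2p + 7(1−p) = −5p + 7.
Setting these equal: 4p = −5p + 7 ⇒ 9p = 7 ⇒ p = 7/9, and the value is (4)·(7/9) = 28/9.
For the column player: with q = P(C1), equating I's and II's payoffs gives 2q + 2 = −7q + 7 ⇒ q = 5/9.

2/9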